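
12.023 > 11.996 True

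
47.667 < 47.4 False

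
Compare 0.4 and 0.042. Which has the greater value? 0.4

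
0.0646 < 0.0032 False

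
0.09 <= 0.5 True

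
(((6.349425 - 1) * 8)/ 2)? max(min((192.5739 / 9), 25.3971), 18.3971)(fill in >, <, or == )>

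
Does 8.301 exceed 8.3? Yes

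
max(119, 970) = 970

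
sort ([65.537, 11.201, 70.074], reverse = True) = [70.074, 65.537, 11.201]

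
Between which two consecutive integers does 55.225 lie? 55 and 56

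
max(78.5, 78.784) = 78.784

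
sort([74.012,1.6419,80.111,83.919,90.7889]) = [1.6419,74.012,80.111,83.919,90.7889]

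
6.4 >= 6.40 True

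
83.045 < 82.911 False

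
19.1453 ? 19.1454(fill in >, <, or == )<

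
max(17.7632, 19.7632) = 19.7632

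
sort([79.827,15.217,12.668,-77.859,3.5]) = [-77.859,3.5,12.668,15.217,79.827]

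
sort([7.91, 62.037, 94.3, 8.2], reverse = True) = [94.3, 62.037, 8.2, 7.91]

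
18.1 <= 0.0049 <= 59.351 False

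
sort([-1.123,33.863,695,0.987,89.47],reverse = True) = [695,89.47,33.863,0.987,-1.123]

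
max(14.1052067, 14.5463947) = 14.5463947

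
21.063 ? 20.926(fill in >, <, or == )>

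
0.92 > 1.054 False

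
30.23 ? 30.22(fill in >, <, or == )>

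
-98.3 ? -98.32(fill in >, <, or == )>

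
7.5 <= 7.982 True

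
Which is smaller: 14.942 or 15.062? 14.942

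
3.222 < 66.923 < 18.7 False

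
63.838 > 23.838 True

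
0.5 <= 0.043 False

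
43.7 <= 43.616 False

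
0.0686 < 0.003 False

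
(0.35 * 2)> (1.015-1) True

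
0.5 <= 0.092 False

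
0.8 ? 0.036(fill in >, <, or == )>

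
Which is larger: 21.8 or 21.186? 21.8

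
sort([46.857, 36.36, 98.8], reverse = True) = [98.8, 46.857, 36.36]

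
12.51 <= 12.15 False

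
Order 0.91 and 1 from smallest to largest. 0.91, 1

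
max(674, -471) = 674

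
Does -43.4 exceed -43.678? Yes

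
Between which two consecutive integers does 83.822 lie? 83 and 84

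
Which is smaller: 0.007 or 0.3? 0.007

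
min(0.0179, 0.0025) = 0.0025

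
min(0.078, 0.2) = 0.078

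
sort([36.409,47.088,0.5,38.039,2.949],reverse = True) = [47.088,38.039,36.409,2.949,0.5]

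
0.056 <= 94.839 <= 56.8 False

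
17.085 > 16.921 True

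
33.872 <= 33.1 False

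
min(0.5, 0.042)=0.042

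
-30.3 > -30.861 True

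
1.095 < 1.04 False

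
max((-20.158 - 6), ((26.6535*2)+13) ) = 66.307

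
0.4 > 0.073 True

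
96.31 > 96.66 False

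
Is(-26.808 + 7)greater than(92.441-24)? No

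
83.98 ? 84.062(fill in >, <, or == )<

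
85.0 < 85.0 False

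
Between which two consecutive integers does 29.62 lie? 29 and 30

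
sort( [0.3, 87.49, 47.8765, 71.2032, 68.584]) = [0.3, 47.8765, 68.584, 71.2032, 87.49]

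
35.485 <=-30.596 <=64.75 False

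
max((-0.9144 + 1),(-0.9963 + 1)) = 0.0856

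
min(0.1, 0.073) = 0.073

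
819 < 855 True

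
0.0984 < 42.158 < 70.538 True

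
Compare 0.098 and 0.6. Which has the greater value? 0.6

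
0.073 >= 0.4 False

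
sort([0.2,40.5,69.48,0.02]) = [0.02,0.2,40.5,69.48]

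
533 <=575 True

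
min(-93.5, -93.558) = -93.558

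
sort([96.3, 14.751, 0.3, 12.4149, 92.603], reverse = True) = [96.3, 92.603, 14.751, 12.4149, 0.3]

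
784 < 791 True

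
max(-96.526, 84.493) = 84.493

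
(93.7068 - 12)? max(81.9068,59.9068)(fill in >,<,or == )<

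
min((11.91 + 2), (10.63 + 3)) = 13.63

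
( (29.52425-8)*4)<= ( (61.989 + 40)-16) False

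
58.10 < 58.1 False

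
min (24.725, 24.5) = 24.5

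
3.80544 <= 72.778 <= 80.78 True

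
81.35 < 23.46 False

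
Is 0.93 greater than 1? No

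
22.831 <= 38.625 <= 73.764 True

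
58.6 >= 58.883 False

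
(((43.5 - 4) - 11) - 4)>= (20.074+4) True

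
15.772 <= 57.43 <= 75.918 True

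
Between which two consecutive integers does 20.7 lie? 20 and 21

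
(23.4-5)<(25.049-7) False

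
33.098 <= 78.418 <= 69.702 False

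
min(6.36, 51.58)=6.36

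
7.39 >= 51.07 False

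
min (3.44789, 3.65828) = 3.44789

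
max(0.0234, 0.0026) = 0.0234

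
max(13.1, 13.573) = 13.573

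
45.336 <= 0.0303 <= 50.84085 False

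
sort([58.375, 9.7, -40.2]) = [-40.2, 9.7, 58.375]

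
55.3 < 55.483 True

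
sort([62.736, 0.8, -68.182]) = [-68.182, 0.8, 62.736]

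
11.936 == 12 False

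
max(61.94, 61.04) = 61.94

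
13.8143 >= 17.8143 False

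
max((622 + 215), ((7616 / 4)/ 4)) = 837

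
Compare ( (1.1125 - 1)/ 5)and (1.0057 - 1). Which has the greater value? ( (1.1125 - 1)/ 5)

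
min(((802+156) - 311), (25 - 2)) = 23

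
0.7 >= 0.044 True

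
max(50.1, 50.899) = 50.899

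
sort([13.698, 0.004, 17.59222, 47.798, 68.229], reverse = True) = [68.229, 47.798, 17.59222, 13.698, 0.004]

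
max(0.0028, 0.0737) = 0.0737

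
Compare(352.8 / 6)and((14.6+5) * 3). They are equal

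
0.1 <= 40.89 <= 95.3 True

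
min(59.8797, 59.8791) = 59.8791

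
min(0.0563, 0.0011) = 0.0011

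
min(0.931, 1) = 0.931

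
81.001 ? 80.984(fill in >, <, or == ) >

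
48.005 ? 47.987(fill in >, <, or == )>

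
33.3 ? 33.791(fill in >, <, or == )<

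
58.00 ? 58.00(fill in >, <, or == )==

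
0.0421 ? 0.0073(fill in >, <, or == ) >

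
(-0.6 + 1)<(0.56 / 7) False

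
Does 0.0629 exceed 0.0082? Yes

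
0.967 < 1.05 True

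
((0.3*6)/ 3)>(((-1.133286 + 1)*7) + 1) True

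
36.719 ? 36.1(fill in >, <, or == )>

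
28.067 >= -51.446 True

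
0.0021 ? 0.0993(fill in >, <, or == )<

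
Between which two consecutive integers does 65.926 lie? 65 and 66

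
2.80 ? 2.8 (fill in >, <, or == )==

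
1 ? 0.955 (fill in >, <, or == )>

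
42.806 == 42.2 False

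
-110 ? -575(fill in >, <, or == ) >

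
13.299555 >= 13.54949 False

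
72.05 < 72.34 True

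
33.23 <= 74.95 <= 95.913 True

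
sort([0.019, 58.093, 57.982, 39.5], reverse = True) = [58.093, 57.982, 39.5, 0.019]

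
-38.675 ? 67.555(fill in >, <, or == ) <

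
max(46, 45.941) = 46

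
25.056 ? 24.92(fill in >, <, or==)>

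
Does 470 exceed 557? No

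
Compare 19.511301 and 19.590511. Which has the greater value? 19.590511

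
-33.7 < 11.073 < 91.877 True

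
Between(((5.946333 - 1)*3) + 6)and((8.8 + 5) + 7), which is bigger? (((5.946333 - 1)*3) + 6)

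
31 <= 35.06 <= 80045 True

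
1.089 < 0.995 False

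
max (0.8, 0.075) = 0.8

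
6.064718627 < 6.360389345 True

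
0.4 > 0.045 True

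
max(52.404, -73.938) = 52.404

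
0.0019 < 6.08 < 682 True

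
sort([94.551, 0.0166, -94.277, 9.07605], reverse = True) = [94.551, 9.07605, 0.0166, -94.277]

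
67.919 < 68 True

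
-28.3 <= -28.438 False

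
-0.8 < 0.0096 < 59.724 True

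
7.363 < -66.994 False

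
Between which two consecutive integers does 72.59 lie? 72 and 73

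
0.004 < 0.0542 True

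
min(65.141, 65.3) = 65.141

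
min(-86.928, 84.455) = -86.928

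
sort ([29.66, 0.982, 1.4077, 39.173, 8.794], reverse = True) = [39.173, 29.66, 8.794, 1.4077, 0.982]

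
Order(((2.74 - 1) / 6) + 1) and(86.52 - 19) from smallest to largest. (((2.74 - 1) / 6) + 1), (86.52 - 19)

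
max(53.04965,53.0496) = 53.04965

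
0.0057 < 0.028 True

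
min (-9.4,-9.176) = -9.4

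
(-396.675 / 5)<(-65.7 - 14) False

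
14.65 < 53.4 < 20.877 False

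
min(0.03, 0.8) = 0.03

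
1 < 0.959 False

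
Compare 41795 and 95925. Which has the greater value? 95925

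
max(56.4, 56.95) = 56.95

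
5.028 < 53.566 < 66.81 True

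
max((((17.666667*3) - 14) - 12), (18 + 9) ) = 27.000001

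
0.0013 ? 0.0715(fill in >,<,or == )<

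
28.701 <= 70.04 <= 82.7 True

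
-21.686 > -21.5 False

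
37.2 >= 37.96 False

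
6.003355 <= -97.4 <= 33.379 False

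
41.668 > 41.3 True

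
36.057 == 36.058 False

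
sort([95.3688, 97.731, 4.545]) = [4.545, 95.3688, 97.731]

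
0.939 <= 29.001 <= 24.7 False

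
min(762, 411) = 411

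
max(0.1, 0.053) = 0.1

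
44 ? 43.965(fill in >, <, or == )>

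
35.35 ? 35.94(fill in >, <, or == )<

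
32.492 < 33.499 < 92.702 True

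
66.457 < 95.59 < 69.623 False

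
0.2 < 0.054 False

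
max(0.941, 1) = 1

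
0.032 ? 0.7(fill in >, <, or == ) <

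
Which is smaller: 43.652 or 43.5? 43.5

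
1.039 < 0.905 False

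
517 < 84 False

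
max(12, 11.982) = 12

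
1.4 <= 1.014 False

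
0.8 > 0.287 True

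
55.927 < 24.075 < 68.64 False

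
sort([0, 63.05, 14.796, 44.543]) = [0, 14.796, 44.543, 63.05]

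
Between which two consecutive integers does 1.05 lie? 1 and 2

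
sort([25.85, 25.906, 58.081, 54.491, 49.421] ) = [25.85, 25.906, 49.421, 54.491, 58.081]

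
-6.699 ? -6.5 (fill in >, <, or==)<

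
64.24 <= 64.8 True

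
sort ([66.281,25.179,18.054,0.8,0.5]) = [0.5,0.8,18.054,25.179,66.281]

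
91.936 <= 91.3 False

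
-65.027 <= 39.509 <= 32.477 False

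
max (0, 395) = 395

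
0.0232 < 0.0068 False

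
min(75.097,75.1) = 75.097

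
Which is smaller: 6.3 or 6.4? 6.3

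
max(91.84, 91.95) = 91.95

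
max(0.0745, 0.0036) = 0.0745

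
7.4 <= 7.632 True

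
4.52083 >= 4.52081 True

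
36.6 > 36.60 False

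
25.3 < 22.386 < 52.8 False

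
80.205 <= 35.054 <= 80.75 False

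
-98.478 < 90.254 True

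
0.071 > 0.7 False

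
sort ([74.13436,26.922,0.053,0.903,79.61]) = [0.053,0.903,26.922,74.13436,79.61]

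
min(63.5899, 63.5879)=63.5879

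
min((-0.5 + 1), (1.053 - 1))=0.053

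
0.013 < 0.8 True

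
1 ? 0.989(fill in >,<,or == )>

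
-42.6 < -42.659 False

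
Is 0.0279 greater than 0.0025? Yes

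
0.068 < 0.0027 False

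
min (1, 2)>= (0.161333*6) True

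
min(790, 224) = 224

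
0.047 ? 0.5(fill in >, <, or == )<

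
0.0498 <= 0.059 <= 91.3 True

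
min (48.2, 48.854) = 48.2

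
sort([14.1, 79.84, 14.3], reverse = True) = [79.84, 14.3, 14.1]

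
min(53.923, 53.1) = 53.1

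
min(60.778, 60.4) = 60.4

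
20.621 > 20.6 True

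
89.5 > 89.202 True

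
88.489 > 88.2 True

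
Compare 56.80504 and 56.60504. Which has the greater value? 56.80504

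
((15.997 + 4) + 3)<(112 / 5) False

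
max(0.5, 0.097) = 0.5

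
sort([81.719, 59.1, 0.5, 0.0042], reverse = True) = [81.719, 59.1, 0.5, 0.0042]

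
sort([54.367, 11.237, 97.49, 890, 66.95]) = [11.237, 54.367, 66.95, 97.49, 890]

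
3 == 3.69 False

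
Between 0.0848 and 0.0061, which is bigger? 0.0848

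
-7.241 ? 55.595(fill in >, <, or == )<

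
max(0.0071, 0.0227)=0.0227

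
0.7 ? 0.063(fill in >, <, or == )>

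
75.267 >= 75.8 False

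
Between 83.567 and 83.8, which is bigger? 83.8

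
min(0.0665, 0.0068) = 0.0068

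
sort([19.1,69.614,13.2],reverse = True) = [69.614,19.1,13.2]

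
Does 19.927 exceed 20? No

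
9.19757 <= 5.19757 False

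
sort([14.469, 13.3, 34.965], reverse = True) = [34.965, 14.469, 13.3]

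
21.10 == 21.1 True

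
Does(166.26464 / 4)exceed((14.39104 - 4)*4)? Yes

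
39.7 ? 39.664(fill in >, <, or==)>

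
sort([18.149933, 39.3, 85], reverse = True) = [85, 39.3, 18.149933]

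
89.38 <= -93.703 False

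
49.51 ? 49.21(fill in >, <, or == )>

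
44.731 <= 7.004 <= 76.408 False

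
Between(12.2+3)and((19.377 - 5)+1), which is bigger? ((19.377 - 5)+1)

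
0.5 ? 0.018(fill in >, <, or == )>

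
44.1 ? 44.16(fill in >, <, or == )<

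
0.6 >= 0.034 True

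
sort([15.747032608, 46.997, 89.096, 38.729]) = [15.747032608, 38.729, 46.997, 89.096]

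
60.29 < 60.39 True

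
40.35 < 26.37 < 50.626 False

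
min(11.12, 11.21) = 11.12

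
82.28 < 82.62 True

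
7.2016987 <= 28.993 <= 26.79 False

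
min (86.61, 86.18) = 86.18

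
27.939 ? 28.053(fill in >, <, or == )<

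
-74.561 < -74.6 False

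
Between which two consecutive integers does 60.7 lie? 60 and 61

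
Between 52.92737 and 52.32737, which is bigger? 52.92737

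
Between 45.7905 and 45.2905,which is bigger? 45.7905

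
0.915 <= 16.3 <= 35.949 True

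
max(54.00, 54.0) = 54.0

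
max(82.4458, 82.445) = 82.4458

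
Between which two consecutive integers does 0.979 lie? 0 and 1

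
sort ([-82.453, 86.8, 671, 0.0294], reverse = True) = [671, 86.8, 0.0294, -82.453]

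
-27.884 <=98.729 True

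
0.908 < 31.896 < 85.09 True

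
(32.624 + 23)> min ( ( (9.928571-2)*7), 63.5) True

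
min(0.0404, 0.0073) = 0.0073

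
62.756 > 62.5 True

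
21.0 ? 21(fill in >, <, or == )==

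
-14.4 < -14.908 False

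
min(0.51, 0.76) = 0.51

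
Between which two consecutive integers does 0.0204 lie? 0 and 1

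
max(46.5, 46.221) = 46.5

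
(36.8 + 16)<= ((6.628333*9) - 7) False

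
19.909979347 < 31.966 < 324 True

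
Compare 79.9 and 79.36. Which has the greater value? 79.9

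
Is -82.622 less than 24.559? Yes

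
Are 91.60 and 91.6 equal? Yes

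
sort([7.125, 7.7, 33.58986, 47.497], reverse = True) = [47.497, 33.58986, 7.7, 7.125]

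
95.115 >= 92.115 True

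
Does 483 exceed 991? No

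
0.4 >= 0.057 True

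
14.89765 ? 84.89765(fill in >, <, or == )<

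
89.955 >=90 False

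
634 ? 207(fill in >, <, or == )>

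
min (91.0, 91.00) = 91.0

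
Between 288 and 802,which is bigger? 802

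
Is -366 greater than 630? No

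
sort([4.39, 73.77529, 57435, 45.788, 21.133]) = [4.39, 21.133, 45.788, 73.77529, 57435]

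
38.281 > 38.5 False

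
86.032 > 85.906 True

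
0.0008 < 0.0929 True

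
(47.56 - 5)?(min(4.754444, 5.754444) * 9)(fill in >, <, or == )<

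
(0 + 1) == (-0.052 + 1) False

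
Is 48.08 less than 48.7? Yes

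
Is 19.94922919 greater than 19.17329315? Yes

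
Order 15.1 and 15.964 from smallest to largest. 15.1, 15.964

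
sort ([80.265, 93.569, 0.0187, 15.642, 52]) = [0.0187, 15.642, 52, 80.265, 93.569]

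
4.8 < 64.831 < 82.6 True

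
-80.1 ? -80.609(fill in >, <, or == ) >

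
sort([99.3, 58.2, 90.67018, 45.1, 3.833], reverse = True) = [99.3, 90.67018, 58.2, 45.1, 3.833]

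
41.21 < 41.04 False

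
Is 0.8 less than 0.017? No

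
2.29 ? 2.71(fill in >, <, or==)<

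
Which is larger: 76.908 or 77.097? 77.097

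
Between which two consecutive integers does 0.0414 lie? 0 and 1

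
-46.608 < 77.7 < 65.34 False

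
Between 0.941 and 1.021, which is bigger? 1.021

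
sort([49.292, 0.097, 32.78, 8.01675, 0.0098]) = [0.0098, 0.097, 8.01675, 32.78, 49.292]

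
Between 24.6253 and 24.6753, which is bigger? 24.6753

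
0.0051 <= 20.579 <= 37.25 True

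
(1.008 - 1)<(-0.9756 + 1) True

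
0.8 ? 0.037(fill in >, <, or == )>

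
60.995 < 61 True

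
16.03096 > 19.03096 False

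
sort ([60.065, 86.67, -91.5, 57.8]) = [-91.5, 57.8, 60.065, 86.67]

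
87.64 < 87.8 True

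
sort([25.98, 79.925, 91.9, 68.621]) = [25.98, 68.621, 79.925, 91.9]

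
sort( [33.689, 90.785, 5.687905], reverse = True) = [90.785, 33.689, 5.687905]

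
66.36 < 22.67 False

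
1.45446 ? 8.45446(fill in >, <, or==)<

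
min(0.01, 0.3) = 0.01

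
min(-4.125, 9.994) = -4.125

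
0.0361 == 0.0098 False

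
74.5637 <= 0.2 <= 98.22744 False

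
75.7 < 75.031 False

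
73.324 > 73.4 False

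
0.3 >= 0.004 True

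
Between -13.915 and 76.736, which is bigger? 76.736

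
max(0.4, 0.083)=0.4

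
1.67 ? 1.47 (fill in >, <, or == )>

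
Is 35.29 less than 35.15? No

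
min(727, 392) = 392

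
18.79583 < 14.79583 False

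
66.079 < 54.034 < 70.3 False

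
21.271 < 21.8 True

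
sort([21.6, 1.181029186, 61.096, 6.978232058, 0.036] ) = [0.036, 1.181029186, 6.978232058, 21.6, 61.096]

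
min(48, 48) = 48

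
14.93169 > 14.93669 False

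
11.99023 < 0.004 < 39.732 False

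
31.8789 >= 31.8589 True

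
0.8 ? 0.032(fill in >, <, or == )>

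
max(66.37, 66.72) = 66.72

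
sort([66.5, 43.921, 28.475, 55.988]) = [28.475, 43.921, 55.988, 66.5]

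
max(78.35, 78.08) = 78.35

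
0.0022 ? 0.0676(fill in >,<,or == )<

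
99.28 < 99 False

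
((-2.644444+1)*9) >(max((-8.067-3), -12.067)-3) False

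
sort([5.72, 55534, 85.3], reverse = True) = [55534, 85.3, 5.72]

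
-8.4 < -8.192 True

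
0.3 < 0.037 False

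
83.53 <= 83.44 False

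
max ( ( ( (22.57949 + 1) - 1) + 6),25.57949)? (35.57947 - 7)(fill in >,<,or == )>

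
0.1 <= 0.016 False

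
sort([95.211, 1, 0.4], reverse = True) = [95.211, 1, 0.4]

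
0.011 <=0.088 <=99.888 True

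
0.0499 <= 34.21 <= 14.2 False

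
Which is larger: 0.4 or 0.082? 0.4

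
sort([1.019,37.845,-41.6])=[-41.6,1.019,37.845]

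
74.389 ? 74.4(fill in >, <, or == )<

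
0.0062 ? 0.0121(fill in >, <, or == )<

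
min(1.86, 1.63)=1.63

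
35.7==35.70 True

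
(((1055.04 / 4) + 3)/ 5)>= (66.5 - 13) False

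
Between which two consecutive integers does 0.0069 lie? 0 and 1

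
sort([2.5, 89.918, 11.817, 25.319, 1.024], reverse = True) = [89.918, 25.319, 11.817, 2.5, 1.024]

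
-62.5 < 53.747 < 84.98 True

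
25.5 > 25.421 True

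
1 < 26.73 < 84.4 True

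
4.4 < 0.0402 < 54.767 False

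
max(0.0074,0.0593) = 0.0593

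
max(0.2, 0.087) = 0.2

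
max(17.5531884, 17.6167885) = 17.6167885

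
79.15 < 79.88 True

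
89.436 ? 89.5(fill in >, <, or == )<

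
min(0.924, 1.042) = 0.924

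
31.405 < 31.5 True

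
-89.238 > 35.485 False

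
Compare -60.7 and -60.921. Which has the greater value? -60.7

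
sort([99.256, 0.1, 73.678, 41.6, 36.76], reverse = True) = [99.256, 73.678, 41.6, 36.76, 0.1]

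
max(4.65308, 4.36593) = 4.65308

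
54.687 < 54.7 True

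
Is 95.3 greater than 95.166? Yes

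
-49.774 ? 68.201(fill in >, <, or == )<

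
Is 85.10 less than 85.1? No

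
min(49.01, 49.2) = 49.01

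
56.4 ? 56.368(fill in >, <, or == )>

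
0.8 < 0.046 False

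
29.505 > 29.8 False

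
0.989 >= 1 False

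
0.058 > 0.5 False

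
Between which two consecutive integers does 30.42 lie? 30 and 31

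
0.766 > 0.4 True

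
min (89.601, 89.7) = 89.601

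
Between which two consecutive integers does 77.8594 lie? 77 and 78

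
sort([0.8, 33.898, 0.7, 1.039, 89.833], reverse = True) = [89.833, 33.898, 1.039, 0.8, 0.7]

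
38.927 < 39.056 True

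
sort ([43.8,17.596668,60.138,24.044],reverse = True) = [60.138,43.8,24.044,17.596668]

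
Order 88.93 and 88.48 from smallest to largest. 88.48, 88.93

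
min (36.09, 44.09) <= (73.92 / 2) True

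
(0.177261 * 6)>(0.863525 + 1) False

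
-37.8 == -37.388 False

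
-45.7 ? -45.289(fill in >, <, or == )<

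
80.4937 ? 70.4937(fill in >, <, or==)>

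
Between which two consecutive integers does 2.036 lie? 2 and 3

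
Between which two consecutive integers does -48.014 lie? -49 and -48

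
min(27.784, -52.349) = -52.349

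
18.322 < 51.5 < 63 True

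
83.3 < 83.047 False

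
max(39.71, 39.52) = 39.71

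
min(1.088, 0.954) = 0.954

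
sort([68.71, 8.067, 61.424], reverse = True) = [68.71, 61.424, 8.067]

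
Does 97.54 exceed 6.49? Yes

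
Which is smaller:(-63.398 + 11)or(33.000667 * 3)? (-63.398 + 11)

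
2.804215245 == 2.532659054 False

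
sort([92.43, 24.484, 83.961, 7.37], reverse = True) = [92.43, 83.961, 24.484, 7.37]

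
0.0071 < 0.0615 True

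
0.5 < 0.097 False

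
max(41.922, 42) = 42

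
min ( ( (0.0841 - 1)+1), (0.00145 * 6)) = 0.0087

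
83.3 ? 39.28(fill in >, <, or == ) >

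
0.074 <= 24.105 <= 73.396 True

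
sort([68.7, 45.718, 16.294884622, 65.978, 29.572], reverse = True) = [68.7, 65.978, 45.718, 29.572, 16.294884622]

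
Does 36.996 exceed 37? No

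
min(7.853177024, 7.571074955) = 7.571074955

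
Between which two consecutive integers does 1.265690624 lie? 1 and 2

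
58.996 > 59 False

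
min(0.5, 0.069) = 0.069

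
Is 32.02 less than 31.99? No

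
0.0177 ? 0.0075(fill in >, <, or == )>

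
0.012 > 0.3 False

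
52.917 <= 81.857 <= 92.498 True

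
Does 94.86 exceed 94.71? Yes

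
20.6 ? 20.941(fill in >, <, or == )<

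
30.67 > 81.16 False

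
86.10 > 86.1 False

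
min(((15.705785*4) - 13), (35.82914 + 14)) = 49.82314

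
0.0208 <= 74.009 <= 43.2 False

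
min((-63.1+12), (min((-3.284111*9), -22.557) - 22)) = -51.556999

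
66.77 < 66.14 False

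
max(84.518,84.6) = 84.6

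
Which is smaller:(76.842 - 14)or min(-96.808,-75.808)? min(-96.808,-75.808)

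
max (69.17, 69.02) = 69.17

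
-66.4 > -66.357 False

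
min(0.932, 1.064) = 0.932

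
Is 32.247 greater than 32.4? No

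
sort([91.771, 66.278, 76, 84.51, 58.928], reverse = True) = [91.771, 84.51, 76, 66.278, 58.928]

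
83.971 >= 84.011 False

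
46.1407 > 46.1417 False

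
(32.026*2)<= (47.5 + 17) True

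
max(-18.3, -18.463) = -18.3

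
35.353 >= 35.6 False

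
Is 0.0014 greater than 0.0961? No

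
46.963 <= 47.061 True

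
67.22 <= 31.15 False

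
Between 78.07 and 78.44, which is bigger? 78.44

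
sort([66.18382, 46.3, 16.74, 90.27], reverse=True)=[90.27, 66.18382, 46.3, 16.74]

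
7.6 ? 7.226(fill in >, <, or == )>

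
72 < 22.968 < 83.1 False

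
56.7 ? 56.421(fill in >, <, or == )>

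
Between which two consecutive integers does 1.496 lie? 1 and 2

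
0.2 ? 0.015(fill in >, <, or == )>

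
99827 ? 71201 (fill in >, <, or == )>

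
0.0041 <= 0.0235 True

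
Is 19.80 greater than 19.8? No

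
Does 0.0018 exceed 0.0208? No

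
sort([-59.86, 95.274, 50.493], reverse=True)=[95.274, 50.493, -59.86]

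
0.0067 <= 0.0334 True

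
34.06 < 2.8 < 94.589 False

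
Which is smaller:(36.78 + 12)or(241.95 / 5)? (241.95 / 5)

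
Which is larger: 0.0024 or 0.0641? 0.0641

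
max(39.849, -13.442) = 39.849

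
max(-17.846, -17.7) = -17.7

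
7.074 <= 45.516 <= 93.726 True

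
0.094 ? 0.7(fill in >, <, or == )<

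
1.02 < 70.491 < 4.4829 False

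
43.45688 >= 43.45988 False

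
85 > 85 False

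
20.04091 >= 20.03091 True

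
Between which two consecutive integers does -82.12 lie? -83 and -82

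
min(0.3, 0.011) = 0.011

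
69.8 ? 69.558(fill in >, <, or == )>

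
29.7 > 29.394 True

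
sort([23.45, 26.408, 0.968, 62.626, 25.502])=[0.968, 23.45, 25.502, 26.408, 62.626]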